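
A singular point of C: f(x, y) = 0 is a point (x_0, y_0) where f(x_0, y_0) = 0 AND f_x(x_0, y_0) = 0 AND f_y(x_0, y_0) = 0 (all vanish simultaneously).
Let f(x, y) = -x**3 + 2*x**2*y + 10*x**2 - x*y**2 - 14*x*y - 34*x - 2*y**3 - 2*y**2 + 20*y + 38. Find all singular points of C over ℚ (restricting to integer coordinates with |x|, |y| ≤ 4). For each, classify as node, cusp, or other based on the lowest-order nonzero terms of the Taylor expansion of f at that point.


Singular points: {(3, -1)}; classification: node.

Compute partial derivatives:
  f_x = -3*x**2 + 4*x*y + 20*x - y**2 - 14*y - 34.
  f_y = 2*x**2 - 2*x*y - 14*x - 6*y**2 - 4*y + 20.
Scan x_0 ∈ {−4, ..., 4}. For each x_0, f_y(x_0, y) is a polynomial in y; find its integer roots y ∈ {−4, ..., 4}, then test f_x and f at those candidates.
  x = -4: f_y(-4, y) = -6*y**2 + 4*y + 108; no integer root y with |y| ≤ 4.
  x = -3: f_y(-3, y) = -6*y**2 + 2*y + 80; no integer root y with |y| ≤ 4.
  x = -2: f_y(-2, y) = 56 - 6*y**2; no integer root y with |y| ≤ 4.
  x = -1: f_y(-1, y) = -6*y**2 - 2*y + 36; no integer root y with |y| ≤ 4.
  x = 0: f_y(0, y) = -6*y**2 - 4*y + 20; no integer root y with |y| ≤ 4.
  x = 1: f_y(1, y) = -6*y**2 - 6*y + 8; no integer root y with |y| ≤ 4.
  x = 2: f_y(2, y) = -6*y**2 - 8*y; vanishes at y ∈ {0}. (2, 0): f_x = -6 ≠ 0.
  x = 3: f_y(3, y) = -6*y**2 - 10*y - 4; vanishes at y ∈ {-1}. (3, -1): f_x = 0, f = 0 — SINGULAR.
  x = 4: f_y(4, y) = -6*y**2 - 12*y - 4; no integer root y with |y| ≤ 4.
Only singular point on the grid: (3, -1).
Classify: substitute x = 3 + u, y = -1 + v and expand: f = -u**3 + 2*u**2*v - u**2 - u*v**2 - 2*v**3 + v**2.
No constant or linear terms (consistent with a singular point). Quadratic part: -u**2 + v**2. Cubic part: -u**3 + 2*u**2*v - u*v**2 - 2*v**3.
The quadratic part v**2 - u**2 = (v − u)(v + u) splits into two distinct linear factors, so there are two distinct tangent lines y − -1 = ±(x − 3) — this is a node (ordinary double point).
Classification: node.


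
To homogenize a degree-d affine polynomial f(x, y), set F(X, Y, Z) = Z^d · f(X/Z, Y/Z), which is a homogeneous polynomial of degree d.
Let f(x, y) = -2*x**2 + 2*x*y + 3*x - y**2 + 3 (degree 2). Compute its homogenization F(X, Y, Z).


F(X, Y, Z) = -2*X**2 + 2*X*Y + 3*X*Z - Y**2 + 3*Z**2

deg(f) = 2.
Substitute x = X/Z, y = Y/Z into f, then multiply by Z^2.
  monomial -2·x^2·y^0 ↦ -2·X^2·Y^0·Z^0.
  monomial 2·x^1·y^1 ↦ 2·X^1·Y^1·Z^0.
  monomial 3·x^1·y^0 ↦ 3·X^1·Y^0·Z^1.
  monomial -1·x^0·y^2 ↦ -1·X^0·Y^2·Z^0.
  monomial 3·x^0·y^0 ↦ 3·X^0·Y^0·Z^2.
Collecting: F(X, Y, Z) = -2*X**2 + 2*X*Y + 3*X*Z - Y**2 + 3*Z**2.


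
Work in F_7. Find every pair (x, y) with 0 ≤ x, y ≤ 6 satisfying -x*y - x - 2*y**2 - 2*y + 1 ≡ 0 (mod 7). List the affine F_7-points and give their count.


Affine F_7-points: {(1, 0), (1, 2), (2, 1), (2, 4), (3, 3), (3, 5)}; count = 6.

For each of the 49 pairs (x, y) ∈ F_7², evaluate f(x, y) mod 7. Record the zeros.
  x = 0: [0↦1, 1↦4, 2↦3, 3↦5, 4↦3, 5↦4, 6↦1]  zeros at y ∈ ∅
  x = 1: [0↦0, 1↦2, 2↦0, 3↦1, 4↦5, 5↦5, 6↦1]  zeros at y ∈ {0, 2}
  x = 2: [0↦6, 1↦0, 2↦4, 3↦4, 4↦0, 5↦6, 6↦1]  zeros at y ∈ {1, 4}
  x = 3: [0↦5, 1↦5, 2↦1, 3↦0, 4↦2, 5↦0, 6↦1]  zeros at y ∈ {3, 5}
  x = 4: [0↦4, 1↦3, 2↦5, 3↦3, 4↦4, 5↦1, 6↦1]  zeros at y ∈ ∅
  x = 5: [0↦3, 1↦1, 2↦2, 3↦6, 4↦6, 5↦2, 6↦1]  zeros at y ∈ ∅
  x = 6: [0↦2, 1↦6, 2↦6, 3↦2, 4↦1, 5↦3, 6↦1]  zeros at y ∈ ∅
Collecting zeros: affine points = {(1, 0), (1, 2), (2, 1), (2, 4), (3, 3), (3, 5)}.
Total count |C(F_7)_aff| = 6.


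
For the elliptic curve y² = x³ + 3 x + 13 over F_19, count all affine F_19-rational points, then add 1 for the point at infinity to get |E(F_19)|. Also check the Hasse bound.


Affine points = {(1, 6), (1, 13), (3, 7), (3, 12), (5, 1), (5, 18), (6, 0), (7, 4), (7, 15), (8, 6), (8, 13), (9, 3), (9, 16), (10, 6), (10, 13), (11, 3), (11, 16), (13, 8), (13, 11), (14, 5), (14, 14), (18, 3), (18, 16)}; affine count = 23; |E(F_19)| = 24.

Discriminant check: Δ ∝ 4a³ + 27b² = 4·3³ + 27·13² = 4·27 + 27·169 ≡ 16 (mod 19). Nonzero ⇒ E is nonsingular.
For each x ∈ F_19, compute rhs = x³ + 3·x + 13 mod 19, then count y ∈ F_19 with y² ≡ rhs.
  x = 0: rhs = 13, matching y values: none (0 points).
  x = 1: rhs = 17, matching y values: 6, 13 (2 points).
  x = 2: rhs = 8, matching y values: none (0 points).
  x = 3: rhs = 11, matching y values: 7, 12 (2 points).
  x = 4: rhs = 13, matching y values: none (0 points).
  x = 5: rhs = 1, matching y values: 1, 18 (2 points).
  x = 6: rhs = 0, matching y values: 0 (1 points).
  x = 7: rhs = 16, matching y values: 4, 15 (2 points).
  x = 8: rhs = 17, matching y values: 6, 13 (2 points).
  x = 9: rhs = 9, matching y values: 3, 16 (2 points).
  x = 10: rhs = 17, matching y values: 6, 13 (2 points).
  x = 11: rhs = 9, matching y values: 3, 16 (2 points).
  x = 12: rhs = 10, matching y values: none (0 points).
  x = 13: rhs = 7, matching y values: 8, 11 (2 points).
  x = 14: rhs = 6, matching y values: 5, 14 (2 points).
  x = 15: rhs = 13, matching y values: none (0 points).
  x = 16: rhs = 15, matching y values: none (0 points).
  x = 17: rhs = 18, matching y values: none (0 points).
  x = 18: rhs = 9, matching y values: 3, 16 (2 points).
Total affine count: 23.
Full point count |E(F_19)| = 23 + 1 = 24.
Hasse bound: |24 − (19+1)| = |4| = 4 ≤ 2√19 ≈ 8.7178 ✓.


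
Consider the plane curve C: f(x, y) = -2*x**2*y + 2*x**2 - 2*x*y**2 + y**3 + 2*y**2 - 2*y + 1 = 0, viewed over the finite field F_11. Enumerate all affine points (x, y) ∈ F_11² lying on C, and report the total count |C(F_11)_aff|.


Affine F_11-points: {(1, 1), (2, 2), (4, 0), (5, 2), (6, 4), (7, 0), (7, 4), (7, 8), (9, 8)}; count = 9.

For each of the 121 pairs (x, y) ∈ F_11², evaluate f(x, y) mod 11. Record the zeros.
  x = 0: [0↦1, 1↦2, 2↦2, 3↦7, 4↦1, 5↦1, 6↦2, 7↦10, 8↦9, 9↦5, 10↦4]  zeros at y ∈ ∅
  x = 1: [0↦3, 1↦0, 2↦3, 3↦7, 4↦7, 5↦9, 6↦8, 7↦10, 8↦10, 9↦3, 10↦6]  zeros at y ∈ {1}
  x = 2: [0↦9, 1↦9, 2↦0, 3↦10, 4↦1, 5↦1, 6↦5, 7↦8, 8↦5, 9↦2, 10↦5]  zeros at y ∈ {2}
  x = 3: [0↦8, 1↦7, 2↦4, 3↦5, 4↦5, 5↦10, 6↦4, 7↦4, 8↦5, 9↦2, 10↦1]  zeros at y ∈ ∅
  x = 4: [0↦0, 1↦5, 2↦4, 3↦3, 4↦8, 5↦3, 6↦5, 7↦9, 8↦10, 9↦3, 10↦5]  zeros at y ∈ {0}
  x = 5: [0↦7, 1↦3, 2↦0, 3↦4, 4↦10, 5↦2, 6↦8, 7↦1, 8↦9, 9↦5, 10↦6]  zeros at y ∈ {2}
  x = 6: [0↦7, 1↦1, 2↦3, 3↦8, 4↦0, 5↦7, 6↦2, 7↦2, 8↦2, 9↦8, 10↦4]  zeros at y ∈ {4}
  x = 7: [0↦0, 1↦10, 2↦2, 3↦4, 4↦0, 5↦7, 6↦9, 7↦1, 8↦0, 9↦1, 10↦10]  zeros at y ∈ {0, 4, 8}
  x = 8: [0↦8, 1↦8, 2↦8, 3↦3, 4↦10, 5↦2, 6↦7, 7↦9, 8↦3, 9↦6, 10↦2]  zeros at y ∈ ∅
  x = 9: [0↦9, 1↦6, 2↦10, 3↦5, 4↦8, 5↦3, 6↦7, 7↦4, 8↦0, 9↦1, 10↦2]  zeros at y ∈ {8}
  x = 10: [0↦3, 1↦4, 2↦8, 3↦10, 4↦5, 5↦10, 6↦9, 7↦8, 8↦2, 9↦8, 10↦10]  zeros at y ∈ ∅
Collecting zeros: affine points = {(1, 1), (2, 2), (4, 0), (5, 2), (6, 4), (7, 0), (7, 4), (7, 8), (9, 8)}.
Total count |C(F_11)_aff| = 9.


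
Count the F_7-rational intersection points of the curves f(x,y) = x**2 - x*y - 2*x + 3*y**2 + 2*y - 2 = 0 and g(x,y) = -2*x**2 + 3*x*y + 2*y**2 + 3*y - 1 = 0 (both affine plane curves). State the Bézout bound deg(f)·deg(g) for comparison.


Common zeros: {(1, 5)}; count = 1; Bézout bound = 4.

deg(f) = 2, deg(g) = 2, so Bézout bound = 4.
Scan x ∈ F_7. For each x, list the y ∈ F_7 with f(x, y) ≡ 0 and those with g(x, y) ≡ 0 (mod 7); the common zeros in that column are the intersection.
  x = 0: f ≡ 0 at y ∈ {2}; g ≡ 0 at y ∈ ∅; common: ∅.
  x = 1: f ≡ 0 at y ∈ {4, 5}; g ≡ 0 at y ∈ {5, 6}; common: {5}.
  x = 2: f ≡ 0 at y ∈ ∅; g ≡ 0 at y ∈ ∅; common: ∅.
  x = 3: f ≡ 0 at y ∈ ∅; g ≡ 0 at y ∈ {3, 5}; common: ∅.
  x = 4: f ≡ 0 at y ∈ {1, 2}; g ≡ 0 at y ∈ ∅; common: ∅.
  x = 5: f ≡ 0 at y ∈ {4}; g ≡ 0 at y ∈ {2, 3}; common: ∅.
  x = 6: f ≡ 0 at y ∈ {1, 5}; g ≡ 0 at y ∈ ∅; common: ∅.
Collecting: common zeros = {(1, 5)}, so the count is 1.
Comparison with the Bézout bound: 1 ≤ 4 = deg(f)·deg(g), as expected for curves with no common component (the affine F_7-count falls short of the bound because intersections may lie at infinity, over extension fields, or carry multiplicity).


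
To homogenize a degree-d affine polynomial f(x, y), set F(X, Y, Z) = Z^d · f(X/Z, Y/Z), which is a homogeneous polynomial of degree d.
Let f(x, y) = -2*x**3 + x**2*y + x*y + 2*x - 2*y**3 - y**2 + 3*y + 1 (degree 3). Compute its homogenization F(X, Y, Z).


F(X, Y, Z) = -2*X**3 + X**2*Y + X*Y*Z + 2*X*Z**2 - 2*Y**3 - Y**2*Z + 3*Y*Z**2 + Z**3

deg(f) = 3.
Substitute x = X/Z, y = Y/Z into f, then multiply by Z^3.
  monomial -2·x^3·y^0 ↦ -2·X^3·Y^0·Z^0.
  monomial 1·x^2·y^1 ↦ 1·X^2·Y^1·Z^0.
  monomial 1·x^1·y^1 ↦ 1·X^1·Y^1·Z^1.
  monomial 2·x^1·y^0 ↦ 2·X^1·Y^0·Z^2.
  monomial -2·x^0·y^3 ↦ -2·X^0·Y^3·Z^0.
  monomial -1·x^0·y^2 ↦ -1·X^0·Y^2·Z^1.
  monomial 3·x^0·y^1 ↦ 3·X^0·Y^1·Z^2.
  monomial 1·x^0·y^0 ↦ 1·X^0·Y^0·Z^3.
Collecting: F(X, Y, Z) = -2*X**3 + X**2*Y + X*Y*Z + 2*X*Z**2 - 2*Y**3 - Y**2*Z + 3*Y*Z**2 + Z**3.


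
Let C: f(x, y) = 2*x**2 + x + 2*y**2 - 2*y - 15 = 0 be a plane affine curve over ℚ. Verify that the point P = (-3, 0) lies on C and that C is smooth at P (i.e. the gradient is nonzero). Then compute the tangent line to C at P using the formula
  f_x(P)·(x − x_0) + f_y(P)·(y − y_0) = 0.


Tangent line at P: -11*x - 2*y - 33 = 0.

Step 1: f(-3, 0) = 0, so P lies on C.
Step 2: partial derivatives
  f_x(x, y) = 4*x + 1, f_y(x, y) = 4*y - 2.
  f_x(P) = -11, f_y(P) = -2 (gradient nonzero, so P is smooth).
Step 3: tangent line at P: -11·(x − -3) + -2·(y − 0) = 0.
Expanding: -11*x - 2*y - 33 = 0.


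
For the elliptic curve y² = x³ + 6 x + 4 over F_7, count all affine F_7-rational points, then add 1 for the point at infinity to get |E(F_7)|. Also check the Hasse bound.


Affine points = {(0, 2), (0, 5), (1, 2), (1, 5), (3, 0), (4, 1), (4, 6), (6, 2), (6, 5)}; affine count = 9; |E(F_7)| = 10.

Discriminant check: Δ ∝ 4a³ + 27b² = 4·6³ + 27·4² = 4·216 + 27·16 ≡ 1 (mod 7). Nonzero ⇒ E is nonsingular.
For each x ∈ F_7, compute rhs = x³ + 6·x + 4 mod 7, then count y ∈ F_7 with y² ≡ rhs.
  x = 0: rhs = 4, matching y values: 2, 5 (2 points).
  x = 1: rhs = 4, matching y values: 2, 5 (2 points).
  x = 2: rhs = 3, matching y values: none (0 points).
  x = 3: rhs = 0, matching y values: 0 (1 points).
  x = 4: rhs = 1, matching y values: 1, 6 (2 points).
  x = 5: rhs = 5, matching y values: none (0 points).
  x = 6: rhs = 4, matching y values: 2, 5 (2 points).
Total affine count: 9.
Full point count |E(F_7)| = 9 + 1 = 10.
Hasse bound: |10 − (7+1)| = |2| = 2 ≤ 2√7 ≈ 5.2915 ✓.


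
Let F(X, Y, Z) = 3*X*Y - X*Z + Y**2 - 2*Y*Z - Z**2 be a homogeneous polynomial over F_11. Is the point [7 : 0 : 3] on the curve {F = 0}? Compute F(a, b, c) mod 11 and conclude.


F(7,0,3) ≡ 3 (mod 11); P is NOT on the curve.

Evaluate F(7, 0, 3) term-by-term (mod 11).
  3*X*Y ↦ 3·7·0·1 = 0
  -X*Z ↦ -1·7·1·3 = -21
  Y**2 ↦ 1·1·0·1 = 0
  -2*Y*Z ↦ -2·1·0·3 = 0
  -Z**2 ↦ -1·1·1·9 = -9
Sum: F(7, 0, 3) = (0) + (-21) + (0) + (0) + (-9) = -30.
Reducing mod 11: -30 ≡ 3 (mod 11).
Since F(a, b, c) ≡ 3 ≠ 0 (mod 11), P does NOT lie on the curve.


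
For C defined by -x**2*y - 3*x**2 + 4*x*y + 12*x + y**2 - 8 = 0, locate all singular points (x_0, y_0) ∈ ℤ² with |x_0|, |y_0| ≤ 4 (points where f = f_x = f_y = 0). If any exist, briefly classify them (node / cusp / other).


Singular points: {(2, -2)}; classification: node.

Compute partial derivatives:
  f_x = -2*x*y - 6*x + 4*y + 12.
  f_y = -x**2 + 4*x + 2*y.
Scan x_0 ∈ {−4, ..., 4}. For each x_0, f_y(x_0, y) is a polynomial in y; find its integer roots y ∈ {−4, ..., 4}, then test f_x and f at those candidates.
  x = -4: f_y(-4, y) = 2*y - 32; no integer root y with |y| ≤ 4.
  x = -3: f_y(-3, y) = 2*y - 21; no integer root y with |y| ≤ 4.
  x = -2: f_y(-2, y) = 2*y - 12; no integer root y with |y| ≤ 4.
  x = -1: f_y(-1, y) = 2*y - 5; no integer root y with |y| ≤ 4.
  x = 0: f_y(0, y) = 2*y; vanishes at y ∈ {0}. (0, 0): f_x = 12 ≠ 0.
  x = 1: f_y(1, y) = 2*y + 3; no integer root y with |y| ≤ 4.
  x = 2: f_y(2, y) = 2*y + 4; vanishes at y ∈ {-2}. (2, -2): f_x = 0, f = 0 — SINGULAR.
  x = 3: f_y(3, y) = 2*y + 3; no integer root y with |y| ≤ 4.
  x = 4: f_y(4, y) = 2*y; vanishes at y ∈ {0}. (4, 0): f_x = -12 ≠ 0.
Only singular point on the grid: (2, -2).
Classify: substitute x = 2 + u, y = -2 + v and expand: f = -u**2*v - u**2 + v**2.
No constant or linear terms (consistent with a singular point). Quadratic part: -u**2 + v**2. Cubic part: -u**2*v.
The quadratic part v**2 - u**2 = (v − u)(v + u) splits into two distinct linear factors, so there are two distinct tangent lines y − -2 = ±(x − 2) — this is a node (ordinary double point).
Classification: node.


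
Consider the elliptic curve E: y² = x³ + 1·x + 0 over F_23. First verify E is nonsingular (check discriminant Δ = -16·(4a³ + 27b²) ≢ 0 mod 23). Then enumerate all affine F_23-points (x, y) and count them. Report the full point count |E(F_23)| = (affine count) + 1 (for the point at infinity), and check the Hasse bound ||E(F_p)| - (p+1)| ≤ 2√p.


Affine points = {(0, 0), (1, 5), (1, 18), (9, 5), (9, 18), (11, 10), (11, 13), (13, 5), (13, 18), (15, 3), (15, 20), (16, 8), (16, 15), (17, 10), (17, 13), (18, 10), (18, 13), (19, 1), (19, 22), (20, 4), (20, 19), (21, 6), (21, 17)}; affine count = 23; |E(F_23)| = 24.

Discriminant check: Δ ∝ 4a³ + 27b² = 4·1³ + 27·0² = 4·1 + 27·0 ≡ 4 (mod 23). Nonzero ⇒ E is nonsingular.
For each x ∈ F_23, compute rhs = x³ + 1·x + 0 mod 23, then count y ∈ F_23 with y² ≡ rhs.
  x = 0: rhs = 0, matching y values: 0 (1 points).
  x = 1: rhs = 2, matching y values: 5, 18 (2 points).
  x = 2: rhs = 10, matching y values: none (0 points).
  x = 3: rhs = 7, matching y values: none (0 points).
  x = 4: rhs = 22, matching y values: none (0 points).
  x = 5: rhs = 15, matching y values: none (0 points).
  x = 6: rhs = 15, matching y values: none (0 points).
  x = 7: rhs = 5, matching y values: none (0 points).
  x = 8: rhs = 14, matching y values: none (0 points).
  x = 9: rhs = 2, matching y values: 5, 18 (2 points).
  x = 10: rhs = 21, matching y values: none (0 points).
  x = 11: rhs = 8, matching y values: 10, 13 (2 points).
  x = 12: rhs = 15, matching y values: none (0 points).
  x = 13: rhs = 2, matching y values: 5, 18 (2 points).
  x = 14: rhs = 21, matching y values: none (0 points).
  x = 15: rhs = 9, matching y values: 3, 20 (2 points).
  x = 16: rhs = 18, matching y values: 8, 15 (2 points).
  x = 17: rhs = 8, matching y values: 10, 13 (2 points).
  x = 18: rhs = 8, matching y values: 10, 13 (2 points).
  x = 19: rhs = 1, matching y values: 1, 22 (2 points).
  x = 20: rhs = 16, matching y values: 4, 19 (2 points).
  x = 21: rhs = 13, matching y values: 6, 17 (2 points).
  x = 22: rhs = 21, matching y values: none (0 points).
Total affine count: 23.
Full point count |E(F_23)| = 23 + 1 = 24.
Hasse bound: |24 − (23+1)| = |0| = 0 ≤ 2√23 ≈ 9.5917 ✓.


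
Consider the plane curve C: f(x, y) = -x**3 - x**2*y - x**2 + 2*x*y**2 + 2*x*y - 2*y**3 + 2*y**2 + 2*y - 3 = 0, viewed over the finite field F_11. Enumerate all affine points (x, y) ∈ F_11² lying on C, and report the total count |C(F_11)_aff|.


Affine F_11-points: {(0, 3), (1, 1), (1, 6), (3, 9), (5, 6), (7, 7), (9, 6), (9, 7), (9, 8), (10, 10)}; count = 10.

For each of the 121 pairs (x, y) ∈ F_11², evaluate f(x, y) mod 11. Record the zeros.
  x = 0: [0↦8, 1↦10, 2↦4, 3↦0, 4↦8, 5↦5, 6↦1, 7↦6, 8↦8, 9↦6, 10↦10]  zeros at y ∈ {3}
  x = 1: [0↦6, 1↦0, 2↦1, 3↦8, 4↦9, 5↦3, 6↦0, 7↦10, 8↦10, 9↦10, 10↦9]  zeros at y ∈ {1, 6}
  x = 2: [0↦7, 1↦2, 2↦8, 3↦2, 4↦5, 5↦5, 6↦1, 7↦3, 8↦10, 9↦10, 10↦2]  zeros at y ∈ ∅
  x = 3: [0↦5, 1↦10, 2↦8, 3↦9, 4↦1, 5↦5, 6↦9, 7↦1, 8↦2, 9↦0, 10↦5]  zeros at y ∈ {9}
  x = 4: [0↦5, 1↦7, 2↦6, 3↦1, 4↦2, 5↦8, 6↦7, 7↦9, 8↦2, 9↦7, 10↦1]  zeros at y ∈ ∅
  x = 5: [0↦1, 1↦9, 2↦7, 3↦5, 4↦2, 5↦8, 6↦0, 7↦10, 8↦4, 9↦3, 10↦6]  zeros at y ∈ {6}
  x = 6: [0↦9, 1↦10, 2↦5, 3↦4, 4↦6, 5↦10, 6↦4, 7↦9, 8↦2, 9↦4, 10↦3]  zeros at y ∈ ∅
  x = 7: [0↦1, 1↦4, 2↦5, 3↦3, 4↦8, 5↦8, 6↦2, 7↦0, 8↦1, 9↦4, 10↦8]  zeros at y ∈ {7}
  x = 8: [0↦4, 1↦7, 2↦1, 3↦7, 4↦2, 5↦7, 6↦10, 7↦10, 8↦6, 9↦8, 10↦4]  zeros at y ∈ ∅
  x = 9: [0↦1, 1↦2, 2↦9, 3↦10, 4↦4, 5↦1, 6↦0, 7↦0, 8↦0, 9↦10, 10↦7]  zeros at y ∈ {6, 7, 8}
  x = 10: [0↦8, 1↦5, 2↦1, 3↦6, 4↦8, 5↦6, 6↦10, 7↦8, 8↦10, 9↦4, 10↦0]  zeros at y ∈ {10}
Collecting zeros: affine points = {(0, 3), (1, 1), (1, 6), (3, 9), (5, 6), (7, 7), (9, 6), (9, 7), (9, 8), (10, 10)}.
Total count |C(F_11)_aff| = 10.


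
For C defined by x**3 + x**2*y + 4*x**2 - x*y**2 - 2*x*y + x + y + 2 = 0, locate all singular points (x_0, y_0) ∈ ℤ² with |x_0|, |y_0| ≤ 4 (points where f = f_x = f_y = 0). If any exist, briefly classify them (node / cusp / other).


Singular points: {(-1, -2)}; classification: node.

Compute partial derivatives:
  f_x = 3*x**2 + 2*x*y + 8*x - y**2 - 2*y + 1.
  f_y = x**2 - 2*x*y - 2*x + 1.
Scan x_0 ∈ {−4, ..., 4}. For each x_0, f_y(x_0, y) is a polynomial in y; find its integer roots y ∈ {−4, ..., 4}, then test f_x and f at those candidates.
  x = -4: f_y(-4, y) = 8*y + 25; no integer root y with |y| ≤ 4.
  x = -3: f_y(-3, y) = 6*y + 16; no integer root y with |y| ≤ 4.
  x = -2: f_y(-2, y) = 4*y + 9; no integer root y with |y| ≤ 4.
  x = -1: f_y(-1, y) = 2*y + 4; vanishes at y ∈ {-2}. (-1, -2): f_x = 0, f = 0 — SINGULAR.
  x = 0: f_y(0, y) = 1; no integer root y with |y| ≤ 4.
  x = 1: f_y(1, y) = -2*y; vanishes at y ∈ {0}. (1, 0): f_x = 12 ≠ 0.
  x = 2: f_y(2, y) = 1 - 4*y; no integer root y with |y| ≤ 4.
  x = 3: f_y(3, y) = 4 - 6*y; no integer root y with |y| ≤ 4.
  x = 4: f_y(4, y) = 9 - 8*y; no integer root y with |y| ≤ 4.
Only singular point on the grid: (-1, -2).
Classify: substitute x = -1 + u, y = -2 + v and expand: f = u**3 + u**2*v - u**2 - u*v**2 + v**2.
No constant or linear terms (consistent with a singular point). Quadratic part: -u**2 + v**2. Cubic part: u**3 + u**2*v - u*v**2.
The quadratic part v**2 - u**2 = (v − u)(v + u) splits into two distinct linear factors, so there are two distinct tangent lines y − -2 = ±(x − -1) — this is a node (ordinary double point).
Classification: node.


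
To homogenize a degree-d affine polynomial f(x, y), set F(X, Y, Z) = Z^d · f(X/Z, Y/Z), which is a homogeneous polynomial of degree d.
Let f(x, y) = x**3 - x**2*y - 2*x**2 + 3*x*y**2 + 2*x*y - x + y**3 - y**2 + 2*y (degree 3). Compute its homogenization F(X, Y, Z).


F(X, Y, Z) = X**3 - X**2*Y - 2*X**2*Z + 3*X*Y**2 + 2*X*Y*Z - X*Z**2 + Y**3 - Y**2*Z + 2*Y*Z**2

deg(f) = 3.
Substitute x = X/Z, y = Y/Z into f, then multiply by Z^3.
  monomial 1·x^3·y^0 ↦ 1·X^3·Y^0·Z^0.
  monomial -1·x^2·y^1 ↦ -1·X^2·Y^1·Z^0.
  monomial -2·x^2·y^0 ↦ -2·X^2·Y^0·Z^1.
  monomial 3·x^1·y^2 ↦ 3·X^1·Y^2·Z^0.
  monomial 2·x^1·y^1 ↦ 2·X^1·Y^1·Z^1.
  monomial -1·x^1·y^0 ↦ -1·X^1·Y^0·Z^2.
  monomial 1·x^0·y^3 ↦ 1·X^0·Y^3·Z^0.
  monomial -1·x^0·y^2 ↦ -1·X^0·Y^2·Z^1.
  monomial 2·x^0·y^1 ↦ 2·X^0·Y^1·Z^2.
Collecting: F(X, Y, Z) = X**3 - X**2*Y - 2*X**2*Z + 3*X*Y**2 + 2*X*Y*Z - X*Z**2 + Y**3 - Y**2*Z + 2*Y*Z**2.


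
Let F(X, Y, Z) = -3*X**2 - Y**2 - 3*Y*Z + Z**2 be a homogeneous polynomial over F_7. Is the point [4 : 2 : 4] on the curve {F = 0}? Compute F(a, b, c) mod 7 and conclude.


F(4,2,4) ≡ 3 (mod 7); P is NOT on the curve.

Evaluate F(4, 2, 4) term-by-term (mod 7).
  -3*X**2 ↦ -3·16·1·1 = -48
  -Y**2 ↦ -1·1·4·1 = -4
  -3*Y*Z ↦ -3·1·2·4 = -24
  Z**2 ↦ 1·1·1·16 = 16
Sum: F(4, 2, 4) = (-48) + (-4) + (-24) + (16) = -60.
Reducing mod 7: -60 ≡ 3 (mod 7).
Since F(a, b, c) ≡ 3 ≠ 0 (mod 7), P does NOT lie on the curve.


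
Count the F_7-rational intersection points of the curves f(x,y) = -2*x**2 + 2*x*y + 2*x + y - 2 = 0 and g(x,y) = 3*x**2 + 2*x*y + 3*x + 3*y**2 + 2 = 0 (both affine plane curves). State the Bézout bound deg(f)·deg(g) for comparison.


Common zeros: {(0, 2), (2, 4), (3, 6)}; count = 3; Bézout bound = 4.

deg(f) = 2, deg(g) = 2, so Bézout bound = 4.
Scan x ∈ F_7. For each x, list the y ∈ F_7 with f(x, y) ≡ 0 and those with g(x, y) ≡ 0 (mod 7); the common zeros in that column are the intersection.
  x = 0: f ≡ 0 at y ∈ {2}; g ≡ 0 at y ∈ {2, 5}; common: {2}.
  x = 1: f ≡ 0 at y ∈ {3}; g ≡ 0 at y ∈ ∅; common: ∅.
  x = 2: f ≡ 0 at y ∈ {4}; g ≡ 0 at y ∈ {4}; common: {4}.
  x = 3: f ≡ 0 at y ∈ {0, 1, 2, 3, 4, 5, 6}; g ≡ 0 at y ∈ {6}; common: {6}.
  x = 4: f ≡ 0 at y ∈ {6}; g ≡ 0 at y ∈ ∅; common: ∅.
  x = 5: f ≡ 0 at y ∈ {0}; g ≡ 0 at y ∈ {1, 5}; common: ∅.
  x = 6: f ≡ 0 at y ∈ {1}; g ≡ 0 at y ∈ {4, 6}; common: ∅.
Collecting: common zeros = {(0, 2), (2, 4), (3, 6)}, so the count is 3.
Comparison with the Bézout bound: 3 ≤ 4 = deg(f)·deg(g), as expected for curves with no common component (the affine F_7-count falls short of the bound because intersections may lie at infinity, over extension fields, or carry multiplicity).


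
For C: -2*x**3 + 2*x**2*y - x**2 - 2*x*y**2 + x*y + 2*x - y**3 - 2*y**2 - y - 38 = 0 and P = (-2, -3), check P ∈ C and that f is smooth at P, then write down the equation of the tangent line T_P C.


Tangent line at P: -15*x - 34*y - 132 = 0.

Step 1: f(-2, -3) = 0, so P lies on C.
Step 2: partial derivatives
  f_x(x, y) = -6*x**2 + 4*x*y - 2*x - 2*y**2 + y + 2, f_y(x, y) = 2*x**2 - 4*x*y + x - 3*y**2 - 4*y - 1.
  f_x(P) = -15, f_y(P) = -34 (gradient nonzero, so P is smooth).
Step 3: tangent line at P: -15·(x − -2) + -34·(y − -3) = 0.
Expanding: -15*x - 34*y - 132 = 0.


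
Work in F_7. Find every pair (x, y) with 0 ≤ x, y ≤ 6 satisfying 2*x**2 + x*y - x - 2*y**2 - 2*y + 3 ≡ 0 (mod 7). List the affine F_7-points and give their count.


Affine F_7-points: {(0, 3), (2, 1), (2, 6), (4, 4), (5, 1), (5, 4), (6, 3), (6, 6)}; count = 8.

For each of the 49 pairs (x, y) ∈ F_7², evaluate f(x, y) mod 7. Record the zeros.
  x = 0: [0↦3, 1↦6, 2↦5, 3↦0, 4↦5, 5↦6, 6↦3]  zeros at y ∈ {3}
  x = 1: [0↦4, 1↦1, 2↦1, 3↦4, 4↦3, 5↦5, 6↦3]  zeros at y ∈ ∅
  x = 2: [0↦2, 1↦0, 2↦1, 3↦5, 4↦5, 5↦1, 6↦0]  zeros at y ∈ {1, 6}
  x = 3: [0↦4, 1↦3, 2↦5, 3↦3, 4↦4, 5↦1, 6↦1]  zeros at y ∈ ∅
  x = 4: [0↦3, 1↦3, 2↦6, 3↦5, 4↦0, 5↦5, 6↦6]  zeros at y ∈ {4}
  x = 5: [0↦6, 1↦0, 2↦4, 3↦4, 4↦0, 5↦6, 6↦1]  zeros at y ∈ {1, 4}
  x = 6: [0↦6, 1↦1, 2↦6, 3↦0, 4↦4, 5↦4, 6↦0]  zeros at y ∈ {3, 6}
Collecting zeros: affine points = {(0, 3), (2, 1), (2, 6), (4, 4), (5, 1), (5, 4), (6, 3), (6, 6)}.
Total count |C(F_7)_aff| = 8.


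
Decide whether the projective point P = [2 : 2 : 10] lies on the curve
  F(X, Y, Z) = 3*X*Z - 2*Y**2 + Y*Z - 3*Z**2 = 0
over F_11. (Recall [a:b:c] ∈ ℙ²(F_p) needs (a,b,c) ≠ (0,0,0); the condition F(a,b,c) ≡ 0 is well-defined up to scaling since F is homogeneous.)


F(2,2,10) ≡ 3 (mod 11); P is NOT on the curve.

Evaluate F(2, 2, 10) term-by-term (mod 11).
  3*X*Z ↦ 3·2·1·10 = 60
  -2*Y**2 ↦ -2·1·4·1 = -8
  Y*Z ↦ 1·1·2·10 = 20
  -3*Z**2 ↦ -3·1·1·100 = -300
Sum: F(2, 2, 10) = (60) + (-8) + (20) + (-300) = -228.
Reducing mod 11: -228 ≡ 3 (mod 11).
Since F(a, b, c) ≡ 3 ≠ 0 (mod 11), P does NOT lie on the curve.


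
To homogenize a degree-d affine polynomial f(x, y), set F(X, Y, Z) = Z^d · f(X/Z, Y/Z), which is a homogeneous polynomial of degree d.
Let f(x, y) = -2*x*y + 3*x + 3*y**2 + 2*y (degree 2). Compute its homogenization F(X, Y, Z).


F(X, Y, Z) = -2*X*Y + 3*X*Z + 3*Y**2 + 2*Y*Z

deg(f) = 2.
Substitute x = X/Z, y = Y/Z into f, then multiply by Z^2.
  monomial -2·x^1·y^1 ↦ -2·X^1·Y^1·Z^0.
  monomial 3·x^1·y^0 ↦ 3·X^1·Y^0·Z^1.
  monomial 3·x^0·y^2 ↦ 3·X^0·Y^2·Z^0.
  monomial 2·x^0·y^1 ↦ 2·X^0·Y^1·Z^1.
Collecting: F(X, Y, Z) = -2*X*Y + 3*X*Z + 3*Y**2 + 2*Y*Z.


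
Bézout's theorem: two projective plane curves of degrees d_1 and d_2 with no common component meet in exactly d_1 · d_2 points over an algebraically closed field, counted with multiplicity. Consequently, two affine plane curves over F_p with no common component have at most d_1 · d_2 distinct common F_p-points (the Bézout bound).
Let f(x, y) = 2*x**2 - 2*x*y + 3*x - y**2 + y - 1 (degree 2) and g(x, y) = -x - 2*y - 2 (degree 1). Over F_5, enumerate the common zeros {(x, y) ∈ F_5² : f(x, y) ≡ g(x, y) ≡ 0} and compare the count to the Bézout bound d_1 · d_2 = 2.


Common zeros: {(2, 3), (4, 2)}; count = 2; Bézout bound = 2.

deg(f) = 2, deg(g) = 1, so Bézout bound = 2.
Scan x ∈ F_5. For each x, list the y ∈ F_5 with f(x, y) ≡ 0 and those with g(x, y) ≡ 0 (mod 5); the common zeros in that column are the intersection.
  x = 0: f ≡ 0 at y ∈ ∅; g ≡ 0 at y ∈ {4}; common: ∅.
  x = 1: f ≡ 0 at y ∈ ∅; g ≡ 0 at y ∈ {1}; common: ∅.
  x = 2: f ≡ 0 at y ∈ {3, 4}; g ≡ 0 at y ∈ {3}; common: {3}.
  x = 3: f ≡ 0 at y ∈ {1, 4}; g ≡ 0 at y ∈ {0}; common: ∅.
  x = 4: f ≡ 0 at y ∈ {1, 2}; g ≡ 0 at y ∈ {2}; common: {2}.
Collecting: common zeros = {(2, 3), (4, 2)}, so the count is 2.
Comparison with the Bézout bound: 2 ≤ 2 = deg(f)·deg(g), as expected for curves with no common component (the bound is attained).


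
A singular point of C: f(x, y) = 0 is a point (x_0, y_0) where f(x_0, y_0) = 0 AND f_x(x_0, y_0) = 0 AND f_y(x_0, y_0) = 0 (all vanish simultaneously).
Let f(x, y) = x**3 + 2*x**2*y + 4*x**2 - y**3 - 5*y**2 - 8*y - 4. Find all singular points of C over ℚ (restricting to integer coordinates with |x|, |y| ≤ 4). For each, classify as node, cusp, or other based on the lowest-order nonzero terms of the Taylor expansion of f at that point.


Singular points: {(0, -2)}; classification: cusp.

Compute partial derivatives:
  f_x = 3*x**2 + 4*x*y + 8*x.
  f_y = 2*x**2 - 3*y**2 - 10*y - 8.
Scan x_0 ∈ {−4, ..., 4}. For each x_0, f_y(x_0, y) is a polynomial in y; find its integer roots y ∈ {−4, ..., 4}, then test f_x and f at those candidates.
  x = -4: f_y(-4, y) = -3*y**2 - 10*y + 24; no integer root y with |y| ≤ 4.
  x = -3: f_y(-3, y) = -3*y**2 - 10*y + 10; no integer root y with |y| ≤ 4.
  x = -2: f_y(-2, y) = -3*y**2 - 10*y; vanishes at y ∈ {0}. (-2, 0): f_x = -4 ≠ 0.
  x = -1: f_y(-1, y) = -3*y**2 - 10*y - 6; no integer root y with |y| ≤ 4.
  x = 0: f_y(0, y) = -3*y**2 - 10*y - 8; vanishes at y ∈ {-2}. (0, -2): f_x = 0, f = 0 — SINGULAR.
  x = 1: f_y(1, y) = -3*y**2 - 10*y - 6; no integer root y with |y| ≤ 4.
  x = 2: f_y(2, y) = -3*y**2 - 10*y; vanishes at y ∈ {0}. (2, 0): f_x = 28 ≠ 0.
  x = 3: f_y(3, y) = -3*y**2 - 10*y + 10; no integer root y with |y| ≤ 4.
  x = 4: f_y(4, y) = -3*y**2 - 10*y + 24; no integer root y with |y| ≤ 4.
Only singular point on the grid: (0, -2).
Classify: substitute x = 0 + u, y = -2 + v and expand: f = u**3 + 2*u**2*v - v**3 + v**2.
No constant or linear terms (consistent with a singular point). Quadratic part: v**2. Cubic part: u**3 + 2*u**2*v - v**3.
The quadratic part v**2 is a perfect square, so there is a single (double) tangent line v = 0, i.e. y = -2. Restricting the cubic part to that line (v = 0) leaves u**3 ≠ 0, so f is not divisible by v and the branch is v² ≈ -u**3 to lowest order — this is a cusp.
Classification: cusp.


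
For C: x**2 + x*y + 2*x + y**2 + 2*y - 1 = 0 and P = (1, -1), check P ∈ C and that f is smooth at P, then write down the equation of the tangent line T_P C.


Tangent line at P: 3*x + y - 2 = 0.

Step 1: f(1, -1) = 0, so P lies on C.
Step 2: partial derivatives
  f_x(x, y) = 2*x + y + 2, f_y(x, y) = x + 2*y + 2.
  f_x(P) = 3, f_y(P) = 1 (gradient nonzero, so P is smooth).
Step 3: tangent line at P: 3·(x − 1) + 1·(y − -1) = 0.
Expanding: 3*x + y - 2 = 0.


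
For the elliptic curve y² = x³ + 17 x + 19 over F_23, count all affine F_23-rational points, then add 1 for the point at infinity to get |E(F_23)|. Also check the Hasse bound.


Affine points = {(4, 6), (4, 17), (8, 0), (9, 2), (9, 21), (10, 4), (10, 19), (17, 0), (18, 4), (18, 19), (19, 5), (19, 18), (21, 0), (22, 1), (22, 22)}; affine count = 15; |E(F_23)| = 16.

Discriminant check: Δ ∝ 4a³ + 27b² = 4·17³ + 27·19² = 4·4913 + 27·361 ≡ 5 (mod 23). Nonzero ⇒ E is nonsingular.
For each x ∈ F_23, compute rhs = x³ + 17·x + 19 mod 23, then count y ∈ F_23 with y² ≡ rhs.
  x = 0: rhs = 19, matching y values: none (0 points).
  x = 1: rhs = 14, matching y values: none (0 points).
  x = 2: rhs = 15, matching y values: none (0 points).
  x = 3: rhs = 5, matching y values: none (0 points).
  x = 4: rhs = 13, matching y values: 6, 17 (2 points).
  x = 5: rhs = 22, matching y values: none (0 points).
  x = 6: rhs = 15, matching y values: none (0 points).
  x = 7: rhs = 21, matching y values: none (0 points).
  x = 8: rhs = 0, matching y values: 0 (1 points).
  x = 9: rhs = 4, matching y values: 2, 21 (2 points).
  x = 10: rhs = 16, matching y values: 4, 19 (2 points).
  x = 11: rhs = 19, matching y values: none (0 points).
  x = 12: rhs = 19, matching y values: none (0 points).
  x = 13: rhs = 22, matching y values: none (0 points).
  x = 14: rhs = 11, matching y values: none (0 points).
  x = 15: rhs = 15, matching y values: none (0 points).
  x = 16: rhs = 17, matching y values: none (0 points).
  x = 17: rhs = 0, matching y values: 0 (1 points).
  x = 18: rhs = 16, matching y values: 4, 19 (2 points).
  x = 19: rhs = 2, matching y values: 5, 18 (2 points).
  x = 20: rhs = 10, matching y values: none (0 points).
  x = 21: rhs = 0, matching y values: 0 (1 points).
  x = 22: rhs = 1, matching y values: 1, 22 (2 points).
Total affine count: 15.
Full point count |E(F_23)| = 15 + 1 = 16.
Hasse bound: |16 − (23+1)| = |-8| = 8 ≤ 2√23 ≈ 9.5917 ✓.


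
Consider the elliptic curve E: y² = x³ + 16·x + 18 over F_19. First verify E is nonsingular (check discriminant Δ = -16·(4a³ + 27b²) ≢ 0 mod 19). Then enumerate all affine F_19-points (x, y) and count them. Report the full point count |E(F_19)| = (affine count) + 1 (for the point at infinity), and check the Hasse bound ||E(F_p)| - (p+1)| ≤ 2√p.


Affine points = {(1, 4), (1, 15), (2, 1), (2, 18), (3, 6), (3, 13), (6, 8), (6, 11), (7, 6), (7, 13), (9, 6), (9, 13), (10, 0), (11, 9), (11, 10), (12, 0), (15, 2), (15, 17), (16, 0), (17, 4), (17, 15), (18, 1), (18, 18)}; affine count = 23; |E(F_19)| = 24.

Discriminant check: Δ ∝ 4a³ + 27b² = 4·16³ + 27·18² = 4·4096 + 27·324 ≡ 14 (mod 19). Nonzero ⇒ E is nonsingular.
For each x ∈ F_19, compute rhs = x³ + 16·x + 18 mod 19, then count y ∈ F_19 with y² ≡ rhs.
  x = 0: rhs = 18, matching y values: none (0 points).
  x = 1: rhs = 16, matching y values: 4, 15 (2 points).
  x = 2: rhs = 1, matching y values: 1, 18 (2 points).
  x = 3: rhs = 17, matching y values: 6, 13 (2 points).
  x = 4: rhs = 13, matching y values: none (0 points).
  x = 5: rhs = 14, matching y values: none (0 points).
  x = 6: rhs = 7, matching y values: 8, 11 (2 points).
  x = 7: rhs = 17, matching y values: 6, 13 (2 points).
  x = 8: rhs = 12, matching y values: none (0 points).
  x = 9: rhs = 17, matching y values: 6, 13 (2 points).
  x = 10: rhs = 0, matching y values: 0 (1 points).
  x = 11: rhs = 5, matching y values: 9, 10 (2 points).
  x = 12: rhs = 0, matching y values: 0 (1 points).
  x = 13: rhs = 10, matching y values: none (0 points).
  x = 14: rhs = 3, matching y values: none (0 points).
  x = 15: rhs = 4, matching y values: 2, 17 (2 points).
  x = 16: rhs = 0, matching y values: 0 (1 points).
  x = 17: rhs = 16, matching y values: 4, 15 (2 points).
  x = 18: rhs = 1, matching y values: 1, 18 (2 points).
Total affine count: 23.
Full point count |E(F_19)| = 23 + 1 = 24.
Hasse bound: |24 − (19+1)| = |4| = 4 ≤ 2√19 ≈ 8.7178 ✓.


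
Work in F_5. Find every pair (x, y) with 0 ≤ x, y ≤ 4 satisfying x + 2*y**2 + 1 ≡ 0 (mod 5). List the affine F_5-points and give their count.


Affine F_5-points: {(1, 2), (1, 3), (2, 1), (2, 4), (4, 0)}; count = 5.

For each of the 25 pairs (x, y) ∈ F_5², evaluate f(x, y) mod 5. Record the zeros.
  x = 0: [0↦1, 1↦3, 2↦4, 3↦4, 4↦3]  zeros at y ∈ ∅
  x = 1: [0↦2, 1↦4, 2↦0, 3↦0, 4↦4]  zeros at y ∈ {2, 3}
  x = 2: [0↦3, 1↦0, 2↦1, 3↦1, 4↦0]  zeros at y ∈ {1, 4}
  x = 3: [0↦4, 1↦1, 2↦2, 3↦2, 4↦1]  zeros at y ∈ ∅
  x = 4: [0↦0, 1↦2, 2↦3, 3↦3, 4↦2]  zeros at y ∈ {0}
Collecting zeros: affine points = {(1, 2), (1, 3), (2, 1), (2, 4), (4, 0)}.
Total count |C(F_5)_aff| = 5.


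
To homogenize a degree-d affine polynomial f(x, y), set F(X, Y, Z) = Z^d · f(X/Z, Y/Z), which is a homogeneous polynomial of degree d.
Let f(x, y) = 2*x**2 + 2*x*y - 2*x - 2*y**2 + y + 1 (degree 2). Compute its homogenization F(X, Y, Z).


F(X, Y, Z) = 2*X**2 + 2*X*Y - 2*X*Z - 2*Y**2 + Y*Z + Z**2

deg(f) = 2.
Substitute x = X/Z, y = Y/Z into f, then multiply by Z^2.
  monomial 2·x^2·y^0 ↦ 2·X^2·Y^0·Z^0.
  monomial 2·x^1·y^1 ↦ 2·X^1·Y^1·Z^0.
  monomial -2·x^1·y^0 ↦ -2·X^1·Y^0·Z^1.
  monomial -2·x^0·y^2 ↦ -2·X^0·Y^2·Z^0.
  monomial 1·x^0·y^1 ↦ 1·X^0·Y^1·Z^1.
  monomial 1·x^0·y^0 ↦ 1·X^0·Y^0·Z^2.
Collecting: F(X, Y, Z) = 2*X**2 + 2*X*Y - 2*X*Z - 2*Y**2 + Y*Z + Z**2.


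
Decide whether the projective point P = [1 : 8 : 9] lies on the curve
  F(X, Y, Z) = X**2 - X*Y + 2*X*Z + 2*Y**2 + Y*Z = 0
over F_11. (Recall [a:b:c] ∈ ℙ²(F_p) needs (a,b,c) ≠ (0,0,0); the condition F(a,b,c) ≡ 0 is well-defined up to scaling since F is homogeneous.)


F(1,8,9) ≡ 2 (mod 11); P is NOT on the curve.

Evaluate F(1, 8, 9) term-by-term (mod 11).
  X**2 ↦ 1·1·1·1 = 1
  -X*Y ↦ -1·1·8·1 = -8
  2*X*Z ↦ 2·1·1·9 = 18
  2*Y**2 ↦ 2·1·64·1 = 128
  Y*Z ↦ 1·1·8·9 = 72
Sum: F(1, 8, 9) = (1) + (-8) + (18) + (128) + (72) = 211.
Reducing mod 11: 211 ≡ 2 (mod 11).
Since F(a, b, c) ≡ 2 ≠ 0 (mod 11), P does NOT lie on the curve.


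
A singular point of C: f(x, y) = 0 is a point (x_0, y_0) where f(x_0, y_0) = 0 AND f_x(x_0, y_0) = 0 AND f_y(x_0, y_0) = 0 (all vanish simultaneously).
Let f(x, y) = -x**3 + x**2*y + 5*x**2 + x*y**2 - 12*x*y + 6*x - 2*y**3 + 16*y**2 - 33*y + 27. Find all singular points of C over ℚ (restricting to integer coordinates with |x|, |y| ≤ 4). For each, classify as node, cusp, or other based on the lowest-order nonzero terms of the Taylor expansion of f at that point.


Singular points: {(3, 3)}; classification: node.

Compute partial derivatives:
  f_x = -3*x**2 + 2*x*y + 10*x + y**2 - 12*y + 6.
  f_y = x**2 + 2*x*y - 12*x - 6*y**2 + 32*y - 33.
Scan x_0 ∈ {−4, ..., 4}. For each x_0, f_y(x_0, y) is a polynomial in y; find its integer roots y ∈ {−4, ..., 4}, then test f_x and f at those candidates.
  x = -4: f_y(-4, y) = -6*y**2 + 24*y + 31; no integer root y with |y| ≤ 4.
  x = -3: f_y(-3, y) = -6*y**2 + 26*y + 12; no integer root y with |y| ≤ 4.
  x = -2: f_y(-2, y) = -6*y**2 + 28*y - 5; no integer root y with |y| ≤ 4.
  x = -1: f_y(-1, y) = -6*y**2 + 30*y - 20; no integer root y with |y| ≤ 4.
  x = 0: f_y(0, y) = -6*y**2 + 32*y - 33; no integer root y with |y| ≤ 4.
  x = 1: f_y(1, y) = -6*y**2 + 34*y - 44; vanishes at y ∈ {2}. (1, 2): f_x = -3 ≠ 0.
  x = 2: f_y(2, y) = -6*y**2 + 36*y - 53; no integer root y with |y| ≤ 4.
  x = 3: f_y(3, y) = -6*y**2 + 38*y - 60; vanishes at y ∈ {3}. (3, 3): f_x = 0, f = 0 — SINGULAR.
  x = 4: f_y(4, y) = -6*y**2 + 40*y - 65; no integer root y with |y| ≤ 4.
Only singular point on the grid: (3, 3).
Classify: substitute x = 3 + u, y = 3 + v and expand: f = -u**3 + u**2*v - u**2 + u*v**2 - 2*v**3 + v**2.
No constant or linear terms (consistent with a singular point). Quadratic part: -u**2 + v**2. Cubic part: -u**3 + u**2*v + u*v**2 - 2*v**3.
The quadratic part v**2 - u**2 = (v − u)(v + u) splits into two distinct linear factors, so there are two distinct tangent lines y − 3 = ±(x − 3) — this is a node (ordinary double point).
Classification: node.


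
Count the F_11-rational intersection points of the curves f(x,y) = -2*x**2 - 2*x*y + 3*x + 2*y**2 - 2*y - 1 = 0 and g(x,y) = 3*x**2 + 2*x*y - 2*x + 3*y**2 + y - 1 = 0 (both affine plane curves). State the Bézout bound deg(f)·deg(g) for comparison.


Common zeros: {(1, 0), (9, 9)}; count = 2; Bézout bound = 4.

deg(f) = 2, deg(g) = 2, so Bézout bound = 4.
Scan x ∈ F_11. For each x, list the y ∈ F_11 with f(x, y) ≡ 0 and those with g(x, y) ≡ 0 (mod 11); the common zeros in that column are the intersection.
  x = 0: f ≡ 0 at y ∈ {3, 9}; g ≡ 0 at y ∈ ∅; common: ∅.
  x = 1: f ≡ 0 at y ∈ {0, 2}; g ≡ 0 at y ∈ {0, 10}; common: {0}.
  x = 2: f ≡ 0 at y ∈ {6, 8}; g ≡ 0 at y ∈ ∅; common: ∅.
  x = 3: f ≡ 0 at y ∈ {5, 10}; g ≡ 0 at y ∈ ∅; common: ∅.
  x = 4: f ≡ 0 at y ∈ {2, 3}; g ≡ 0 at y ∈ {9, 10}; common: ∅.
  x = 5: f ≡ 0 at y ∈ {7, 10}; g ≡ 0 at y ∈ ∅; common: ∅.
  x = 6: f ≡ 0 at y ∈ {0, 7}; g ≡ 0 at y ∈ ∅; common: ∅.
  x = 7: f ≡ 0 at y ∈ {4}; g ≡ 0 at y ∈ {0, 6}; common: ∅.
  x = 8: f ≡ 0 at y ∈ {1, 8}; g ≡ 0 at y ∈ {3, 6}; common: ∅.
  x = 9: f ≡ 0 at y ∈ {1, 9}; g ≡ 0 at y ∈ {3, 9}; common: {9}.
  x = 10: f ≡ 0 at y ∈ {5, 6}; g ≡ 0 at y ∈ ∅; common: ∅.
Collecting: common zeros = {(1, 0), (9, 9)}, so the count is 2.
Comparison with the Bézout bound: 2 ≤ 4 = deg(f)·deg(g), as expected for curves with no common component (the affine F_11-count falls short of the bound because intersections may lie at infinity, over extension fields, or carry multiplicity).


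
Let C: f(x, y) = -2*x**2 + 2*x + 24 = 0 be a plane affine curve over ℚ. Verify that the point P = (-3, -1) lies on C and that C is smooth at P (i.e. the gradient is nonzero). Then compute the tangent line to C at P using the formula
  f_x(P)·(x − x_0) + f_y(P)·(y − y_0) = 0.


Tangent line at P: 14*x + 42 = 0.

Step 1: f(-3, -1) = 0, so P lies on C.
Step 2: partial derivatives
  f_x(x, y) = 2 - 4*x, f_y(x, y) = 0.
  f_x(P) = 14, f_y(P) = 0 (gradient nonzero, so P is smooth).
Step 3: tangent line at P: 14·(x − -3) + 0·(y − -1) = 0.
Expanding: 14*x + 42 = 0.


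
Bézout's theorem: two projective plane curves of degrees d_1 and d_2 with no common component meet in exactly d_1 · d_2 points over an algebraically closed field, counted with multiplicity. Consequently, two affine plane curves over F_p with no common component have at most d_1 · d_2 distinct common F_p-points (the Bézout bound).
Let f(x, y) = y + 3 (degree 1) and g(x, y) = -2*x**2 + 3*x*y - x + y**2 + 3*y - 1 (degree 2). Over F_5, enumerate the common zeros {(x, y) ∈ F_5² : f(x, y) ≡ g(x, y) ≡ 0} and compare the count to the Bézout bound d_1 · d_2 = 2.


Common zeros: ∅; count = 0; Bézout bound = 2.

deg(f) = 1, deg(g) = 2, so Bézout bound = 2.
Scan x ∈ F_5. For each x, list the y ∈ F_5 with f(x, y) ≡ 0 and those with g(x, y) ≡ 0 (mod 5); the common zeros in that column are the intersection.
  x = 0: f ≡ 0 at y ∈ {2}; g ≡ 0 at y ∈ ∅; common: ∅.
  x = 1: f ≡ 0 at y ∈ {2}; g ≡ 0 at y ∈ ∅; common: ∅.
  x = 2: f ≡ 0 at y ∈ {2}; g ≡ 0 at y ∈ {3}; common: ∅.
  x = 3: f ≡ 0 at y ∈ {2}; g ≡ 0 at y ∈ ∅; common: ∅.
  x = 4: f ≡ 0 at y ∈ {2}; g ≡ 0 at y ∈ ∅; common: ∅.
Collecting: common zeros = ∅, so the count is 0.
Comparison with the Bézout bound: 0 ≤ 2 = deg(f)·deg(g), as expected for curves with no common component (the affine F_5-count falls short of the bound because intersections may lie at infinity, over extension fields, or carry multiplicity).
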